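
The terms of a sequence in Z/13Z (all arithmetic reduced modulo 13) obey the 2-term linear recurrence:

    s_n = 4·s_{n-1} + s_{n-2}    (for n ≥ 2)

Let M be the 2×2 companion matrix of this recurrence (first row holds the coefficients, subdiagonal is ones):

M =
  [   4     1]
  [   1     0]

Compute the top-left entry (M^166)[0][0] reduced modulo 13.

(M^166)[0][0] is the top entry after applying M 166 times to the unit state (1, 0). Equivalently it is h_{167} for the auxiliary sequence (h_n) obeying the same recurrence with h_1 = 1 and h_i = 0 for 0 ≤ i < 1:
h_2 = 4·1 + 1·0 = 4
h_3 = 4·4 + 1·1 = 4
h_4 = 4·4 + 1·4 = 7
h_5 = 4·7 + 1·4 = 6
h_6 = 4·6 + 1·7 = 5
h_7 = 4·5 + 1·6 = 0
h_8 = 4·0 + 1·5 = 5
h_9 = 4·5 + 1·0 = 7
h_10 = 4·7 + 1·5 = 7
h_11 = 4·7 + 1·7 = 9
h_12 = 4·9 + 1·7 = 4
h_13 = 4·4 + 1·9 = 12
h_14 = 4·12 + 1·4 = 0
h_15 = 4·0 + 1·12 = 12
h_16 = 4·12 + 1·0 = 9
h_17 = 4·9 + 1·12 = 9
h_18 = 4·9 + 1·9 = 6
h_19 = 4·6 + 1·9 = 7
h_20 = 4·7 + 1·6 = 8
h_21 = 4·8 + 1·7 = 0
h_22 = 4·0 + 1·8 = 8
h_23 = 4·8 + 1·0 = 6
h_24 = 4·6 + 1·8 = 6
h_25 = 4·6 + 1·6 = 4
h_26 = 4·4 + 1·6 = 9
h_27 = 4·9 + 1·4 = 1
h_28 = 4·1 + 1·9 = 0
h_29 = 4·0 + 1·1 = 1
(h_28, h_29) = (0, 1) = (h_0, h_1), so the sequence has period 28.
167 ≡ 27 (mod 28), hence h_167 = h_27 = 1.

1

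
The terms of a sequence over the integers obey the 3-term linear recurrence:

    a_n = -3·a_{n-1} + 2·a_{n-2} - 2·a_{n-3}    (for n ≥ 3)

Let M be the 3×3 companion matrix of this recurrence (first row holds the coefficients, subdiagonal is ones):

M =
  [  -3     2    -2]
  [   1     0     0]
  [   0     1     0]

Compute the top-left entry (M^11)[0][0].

(M^11)[0][0] is the top entry after applying M 11 times to the unit state (1, 0, 0). Equivalently it is h_{13} for the auxiliary sequence (h_n) obeying the same recurrence with h_2 = 1 and h_i = 0 for 0 ≤ i < 2:
h_3 = -3·1 + 2·0 + -2·0 = -3
h_4 = -3·-3 + 2·1 + -2·0 = 11
h_5 = -3·11 + 2·-3 + -2·1 = -41
h_6 = -3·-41 + 2·11 + -2·-3 = 151
h_7 = -3·151 + 2·-41 + -2·11 = -557
h_8 = -3·-557 + 2·151 + -2·-41 = 2055
h_9 = -3·2055 + 2·-557 + -2·151 = -7581
h_10 = -3·-7581 + 2·2055 + -2·-557 = 27967
h_11 = -3·27967 + 2·-7581 + -2·2055 = -103173
h_12 = -3·-103173 + 2·27967 + -2·-7581 = 380615
h_13 = -3·380615 + 2·-103173 + -2·27967 = -1404125

-1404125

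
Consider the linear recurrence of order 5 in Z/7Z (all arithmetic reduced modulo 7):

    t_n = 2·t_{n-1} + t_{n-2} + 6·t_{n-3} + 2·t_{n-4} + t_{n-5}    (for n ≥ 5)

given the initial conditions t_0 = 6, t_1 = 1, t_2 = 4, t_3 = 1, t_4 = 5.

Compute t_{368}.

2

t_5 = 2·5 + 1·1 + 6·4 + 2·1 + 1·6 = 1
t_6 = 2·1 + 1·5 + 6·1 + 2·4 + 1·1 = 1
t_7 = 2·1 + 1·1 + 6·5 + 2·1 + 1·4 = 4
t_8 = 2·4 + 1·1 + 6·1 + 2·5 + 1·1 = 5
t_9 = 2·5 + 1·4 + 6·1 + 2·1 + 1·5 = 6
t_10 = 2·6 + 1·5 + 6·4 + 2·1 + 1·1 = 2
t_11 = 2·2 + 1·6 + 6·5 + 2·4 + 1·1 = 0
t_12 = 2·0 + 1·2 + 6·6 + 2·5 + 1·4 = 3
t_13 = 2·3 + 1·0 + 6·2 + 2·6 + 1·5 = 0
t_14 = 2·0 + 1·3 + 6·0 + 2·2 + 1·6 = 6
t_15 = 2·6 + 1·0 + 6·3 + 2·0 + 1·2 = 4
t_16 = 2·4 + 1·6 + 6·0 + 2·3 + 1·0 = 6
t_17 = 2·6 + 1·4 + 6·6 + 2·0 + 1·3 = 6
t_18 = 2·6 + 1·6 + 6·4 + 2·6 + 1·0 = 5
t_19 = 2·5 + 1·6 + 6·6 + 2·4 + 1·6 = 3
t_20 = 2·3 + 1·5 + 6·6 + 2·6 + 1·4 = 0
t_21 = 2·0 + 1·3 + 6·5 + 2·6 + 1·6 = 2
t_22 = 2·2 + 1·0 + 6·3 + 2·5 + 1·6 = 3
t_23 = 2·3 + 1·2 + 6·0 + 2·3 + 1·5 = 5
t_24 = 2·5 + 1·3 + 6·2 + 2·0 + 1·3 = 0
t_25 = 2·0 + 1·5 + 6·3 + 2·2 + 1·0 = 6
t_26 = 2·6 + 1·0 + 6·5 + 2·3 + 1·2 = 1
t_27 = 2·1 + 1·6 + 6·0 + 2·5 + 1·3 = 0
t_28 = 2·0 + 1·1 + 6·6 + 2·0 + 1·5 = 0
t_29 = 2·0 + 1·0 + 6·1 + 2·6 + 1·0 = 4
t_30 = 2·4 + 1·0 + 6·0 + 2·1 + 1·6 = 2
t_31 = 2·2 + 1·4 + 6·0 + 2·0 + 1·1 = 2
t_32 = 2·2 + 1·2 + 6·4 + 2·0 + 1·0 = 2
t_33 = 2·2 + 1·2 + 6·2 + 2·4 + 1·0 = 5
t_34 = 2·5 + 1·2 + 6·2 + 2·2 + 1·4 = 4
t_35 = 2·4 + 1·5 + 6·2 + 2·2 + 1·2 = 3
t_36 = 2·3 + 1·4 + 6·5 + 2·2 + 1·2 = 4
t_37 = 2·4 + 1·3 + 6·4 + 2·5 + 1·2 = 5
t_38 = 2·5 + 1·4 + 6·3 + 2·4 + 1·5 = 3
t_39 = 2·3 + 1·5 + 6·4 + 2·3 + 1·4 = 3
t_40 = 2·3 + 1·3 + 6·5 + 2·4 + 1·3 = 1
t_41 = 2·1 + 1·3 + 6·3 + 2·5 + 1·4 = 2
t_42 = 2·2 + 1·1 + 6·3 + 2·3 + 1·5 = 6
t_43 = 2·6 + 1·2 + 6·1 + 2·3 + 1·3 = 1
t_44 = 2·1 + 1·6 + 6·2 + 2·1 + 1·3 = 4
t_45 = 2·4 + 1·1 + 6·6 + 2·2 + 1·1 = 1
t_46 = 2·1 + 1·4 + 6·1 + 2·6 + 1·2 = 5
(t_42, t_43, t_44, t_45, t_46) = (6, 1, 4, 1, 5) = (t_0, t_1, t_2, t_3, t_4), so the sequence has period 42.
368 ≡ 32 (mod 42), hence t_368 = t_32 = 2.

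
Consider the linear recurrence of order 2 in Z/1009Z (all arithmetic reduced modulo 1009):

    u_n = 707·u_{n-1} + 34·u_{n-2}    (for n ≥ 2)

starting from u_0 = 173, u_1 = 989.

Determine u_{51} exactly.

291

u_2 = 707·989 + 34·173 = 823
u_3 = 707·823 + 34·989 = 1006
u_4 = 707·1006 + 34·823 = 636
u_5 = 707·636 + 34·1006 = 545
u_6 = 707·545 + 34·636 = 312
u_7 = 707·312 + 34·545 = 990
u_8 = 707·990 + 34·312 = 202
u_9 = 707·202 + 34·990 = 908
u_10 = 707·908 + 34·202 = 37
u_11 = 707·37 + 34·908 = 527
u_12 = 707·527 + 34·37 = 517
u_13 = 707·517 + 34·527 = 17
u_14 = 707·17 + 34·517 = 336
u_15 = 707·336 + 34·17 = 6
u_16 = 707·6 + 34·336 = 531
u_17 = 707·531 + 34·6 = 273
u_18 = 707·273 + 34·531 = 184
u_19 = 707·184 + 34·273 = 128
u_20 = 707·128 + 34·184 = 897
u_21 = 707·897 + 34·128 = 843
u_22 = 707·843 + 34·897 = 919
u_23 = 707·919 + 34·843 = 347
u_24 = 707·347 + 34·919 = 109
u_25 = 707·109 + 34·347 = 69
u_26 = 707·69 + 34·109 = 21
u_27 = 707·21 + 34·69 = 40
u_28 = 707·40 + 34·21 = 742
u_29 = 707·742 + 34·40 = 265
u_30 = 707·265 + 34·742 = 693
u_31 = 707·693 + 34·265 = 515
u_32 = 707·515 + 34·693 = 211
u_33 = 707·211 + 34·515 = 202
u_34 = 707·202 + 34·211 = 656
u_35 = 707·656 + 34·202 = 466
u_36 = 707·466 + 34·656 = 634
u_37 = 707·634 + 34·466 = 951
u_38 = 707·951 + 34·634 = 730
u_39 = 707·730 + 34·951 = 557
u_40 = 707·557 + 34·730 = 893
u_41 = 707·893 + 34·557 = 493
u_42 = 707·493 + 34·893 = 538
u_43 = 707·538 + 34·493 = 591
u_44 = 707·591 + 34·538 = 241
u_45 = 707·241 + 34·591 = 789
u_46 = 707·789 + 34·241 = 977
u_47 = 707·977 + 34·789 = 166
u_48 = 707·166 + 34·977 = 239
u_49 = 707·239 + 34·166 = 60
u_50 = 707·60 + 34·239 = 96
u_51 = 707·96 + 34·60 = 291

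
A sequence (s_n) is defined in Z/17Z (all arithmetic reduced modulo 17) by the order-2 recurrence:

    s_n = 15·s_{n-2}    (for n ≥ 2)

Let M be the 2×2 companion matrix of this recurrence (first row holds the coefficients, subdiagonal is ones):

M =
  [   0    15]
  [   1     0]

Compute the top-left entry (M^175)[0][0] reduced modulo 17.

(M^175)[0][0] is the top entry after applying M 175 times to the unit state (1, 0). Equivalently it is h_{176} for the auxiliary sequence (h_n) obeying the same recurrence with h_1 = 1 and h_i = 0 for 0 ≤ i < 1:
h_2 = 0·1 + 15·0 = 0
h_3 = 0·0 + 15·1 = 15
h_4 = 0·15 + 15·0 = 0
h_5 = 0·0 + 15·15 = 4
h_6 = 0·4 + 15·0 = 0
h_7 = 0·0 + 15·4 = 9
h_8 = 0·9 + 15·0 = 0
h_9 = 0·0 + 15·9 = 16
h_10 = 0·16 + 15·0 = 0
h_11 = 0·0 + 15·16 = 2
h_12 = 0·2 + 15·0 = 0
h_13 = 0·0 + 15·2 = 13
h_14 = 0·13 + 15·0 = 0
h_15 = 0·0 + 15·13 = 8
h_16 = 0·8 + 15·0 = 0
h_17 = 0·0 + 15·8 = 1
(h_16, h_17) = (0, 1) = (h_0, h_1), so the sequence has period 16.
176 ≡ 0 (mod 16), hence h_176 = h_0 = 0.

0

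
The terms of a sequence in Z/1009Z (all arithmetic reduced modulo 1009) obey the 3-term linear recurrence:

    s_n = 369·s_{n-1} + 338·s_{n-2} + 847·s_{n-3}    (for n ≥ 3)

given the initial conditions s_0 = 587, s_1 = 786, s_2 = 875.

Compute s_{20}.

927

s_3 = 369·875 + 338·786 + 847·587 = 48
s_4 = 369·48 + 338·875 + 847·786 = 474
s_5 = 369·474 + 338·48 + 847·875 = 948
s_6 = 369·948 + 338·474 + 847·48 = 775
s_7 = 369·775 + 338·948 + 847·474 = 895
s_8 = 369·895 + 338·775 + 847·948 = 723
s_9 = 369·723 + 338·895 + 847·775 = 796
s_10 = 369·796 + 338·723 + 847·895 = 607
s_11 = 369·607 + 338·796 + 847·723 = 557
s_12 = 369·557 + 338·607 + 847·796 = 236
s_13 = 369·236 + 338·557 + 847·607 = 441
s_14 = 369·441 + 338·236 + 847·557 = 913
s_15 = 369·913 + 338·441 + 847·236 = 736
s_16 = 369·736 + 338·913 + 847·441 = 200
s_17 = 369·200 + 338·736 + 847·913 = 105
s_18 = 369·105 + 338·200 + 847·736 = 230
s_19 = 369·230 + 338·105 + 847·200 = 177
s_20 = 369·177 + 338·230 + 847·105 = 927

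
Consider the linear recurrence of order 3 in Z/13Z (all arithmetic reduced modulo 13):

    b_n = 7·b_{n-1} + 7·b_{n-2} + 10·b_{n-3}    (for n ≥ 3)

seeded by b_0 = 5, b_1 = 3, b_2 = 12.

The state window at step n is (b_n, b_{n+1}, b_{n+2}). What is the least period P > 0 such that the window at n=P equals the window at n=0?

1098

n=0: window = (5, 3, 12)
n=1: window = (3, 12, 12)
n=2: window = (12, 12, 3)
n=3: window = (12, 3, 4)
n=4: window = (3, 4, 0)
n=5: window = (4, 0, 6)
n=6: window = (0, 6, 4)
n=7: window = (6, 4, 5)
n=8: window = (4, 5, 6)
n=9: window = (5, 6, 0)
n=10: window = (6, 0, 1)
n=11: window = (0, 1, 2)
n=12: window = (1, 2, 8)
n=13: window = (2, 8, 2)
n=14: window = (8, 2, 12)
n=15: window = (2, 12, 9)
n=16: window = (12, 9, 11)
n=17: window = (9, 11, 0)
n=18: window = (11, 0, 11)
n=19: window = (0, 11, 5)
n=20: window = (11, 5, 8)
n=21: window = (5, 8, 6)
n=22: window = (8, 6, 5)
n=23: window = (6, 5, 1)
n=24: window = (5, 1, 11)
n=25: window = (1, 11, 4)
n=26: window = (11, 4, 11)
n=27: window = (4, 11, 7)
n=28: window = (11, 7, 10)
n=29: window = (7, 10, 8)
n=30: window = (10, 8, 1)
n=31: window = (8, 1, 7)
n=32: window = (1, 7, 6)
n=33: window = (7, 6, 10)
n=34: window = (6, 10, 0)
n=35: window = (10, 0, 0)
n=36: window = (0, 0, 9)
n=37: window = (0, 9, 11)
n=38: window = (9, 11, 10)
n=39: window = (11, 10, 3)
n=40: window = (10, 3, 6)
…
n=1096: window = (3, 6, 5)
n=1097: window = (6, 5, 3)
n=1098: window = (5, 3, 12)
window at n=1098 equals window at n=0 → period = 1098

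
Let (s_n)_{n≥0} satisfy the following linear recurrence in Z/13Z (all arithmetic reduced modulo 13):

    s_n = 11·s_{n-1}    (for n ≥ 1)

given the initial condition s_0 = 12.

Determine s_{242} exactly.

9

s_1 = 11·12 = 2
s_2 = 11·2 = 9
s_3 = 11·9 = 8
s_4 = 11·8 = 10
s_5 = 11·10 = 6
s_6 = 11·6 = 1
s_7 = 11·1 = 11
s_8 = 11·11 = 4
s_9 = 11·4 = 5
s_10 = 11·5 = 3
s_11 = 11·3 = 7
s_12 = 11·7 = 12
(s_12) = (12) = (s_0), so the sequence has period 12.
242 ≡ 2 (mod 12), hence s_242 = s_2 = 9.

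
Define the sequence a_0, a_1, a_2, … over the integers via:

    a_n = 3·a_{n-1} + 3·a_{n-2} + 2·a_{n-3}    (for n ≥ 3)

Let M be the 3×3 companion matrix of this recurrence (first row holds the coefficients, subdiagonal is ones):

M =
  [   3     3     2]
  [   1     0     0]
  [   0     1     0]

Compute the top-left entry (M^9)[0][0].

165275

(M^9)[0][0] is the top entry after applying M 9 times to the unit state (1, 0, 0). Equivalently it is h_{11} for the auxiliary sequence (h_n) obeying the same recurrence with h_2 = 1 and h_i = 0 for 0 ≤ i < 2:
h_3 = 3·1 + 3·0 + 2·0 = 3
h_4 = 3·3 + 3·1 + 2·0 = 12
h_5 = 3·12 + 3·3 + 2·1 = 47
h_6 = 3·47 + 3·12 + 2·3 = 183
h_7 = 3·183 + 3·47 + 2·12 = 714
h_8 = 3·714 + 3·183 + 2·47 = 2785
h_9 = 3·2785 + 3·714 + 2·183 = 10863
h_10 = 3·10863 + 3·2785 + 2·714 = 42372
h_11 = 3·42372 + 3·10863 + 2·2785 = 165275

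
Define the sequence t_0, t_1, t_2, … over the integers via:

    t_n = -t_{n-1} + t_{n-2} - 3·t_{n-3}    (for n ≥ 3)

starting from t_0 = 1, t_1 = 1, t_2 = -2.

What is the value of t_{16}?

t_3 = -1·-2 + 1·1 + -3·1 = 0
t_4 = -1·0 + 1·-2 + -3·1 = -5
t_5 = -1·-5 + 1·0 + -3·-2 = 11
t_6 = -1·11 + 1·-5 + -3·0 = -16
t_7 = -1·-16 + 1·11 + -3·-5 = 42
t_8 = -1·42 + 1·-16 + -3·11 = -91
t_9 = -1·-91 + 1·42 + -3·-16 = 181
t_10 = -1·181 + 1·-91 + -3·42 = -398
t_11 = -1·-398 + 1·181 + -3·-91 = 852
t_12 = -1·852 + 1·-398 + -3·181 = -1793
t_13 = -1·-1793 + 1·852 + -3·-398 = 3839
t_14 = -1·3839 + 1·-1793 + -3·852 = -8188
t_15 = -1·-8188 + 1·3839 + -3·-1793 = 17406
t_16 = -1·17406 + 1·-8188 + -3·3839 = -37111

-37111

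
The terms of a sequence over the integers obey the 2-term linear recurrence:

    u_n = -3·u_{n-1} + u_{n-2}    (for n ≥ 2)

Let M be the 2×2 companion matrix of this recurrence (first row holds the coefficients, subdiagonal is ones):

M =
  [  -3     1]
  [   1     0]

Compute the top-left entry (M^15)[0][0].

(M^15)[0][0] is the top entry after applying M 15 times to the unit state (1, 0). Equivalently it is h_{16} for the auxiliary sequence (h_n) obeying the same recurrence with h_1 = 1 and h_i = 0 for 0 ≤ i < 1:
h_2 = -3·1 + 1·0 = -3
h_3 = -3·-3 + 1·1 = 10
h_4 = -3·10 + 1·-3 = -33
h_5 = -3·-33 + 1·10 = 109
h_6 = -3·109 + 1·-33 = -360
h_7 = -3·-360 + 1·109 = 1189
h_8 = -3·1189 + 1·-360 = -3927
h_9 = -3·-3927 + 1·1189 = 12970
h_10 = -3·12970 + 1·-3927 = -42837
h_11 = -3·-42837 + 1·12970 = 141481
h_12 = -3·141481 + 1·-42837 = -467280
h_13 = -3·-467280 + 1·141481 = 1543321
h_14 = -3·1543321 + 1·-467280 = -5097243
h_15 = -3·-5097243 + 1·1543321 = 16835050
h_16 = -3·16835050 + 1·-5097243 = -55602393

-55602393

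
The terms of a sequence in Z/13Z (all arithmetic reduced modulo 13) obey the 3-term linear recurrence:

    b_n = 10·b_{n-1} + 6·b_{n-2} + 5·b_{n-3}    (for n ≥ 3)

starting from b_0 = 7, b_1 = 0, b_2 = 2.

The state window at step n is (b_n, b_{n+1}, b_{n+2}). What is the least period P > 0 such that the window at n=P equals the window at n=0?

n=0: window = (7, 0, 2)
n=1: window = (0, 2, 3)
n=2: window = (2, 3, 3)
n=3: window = (3, 3, 6)
n=4: window = (3, 6, 2)
n=5: window = (6, 2, 6)
n=6: window = (2, 6, 11)
n=7: window = (6, 11, 0)
n=8: window = (11, 0, 5)
n=9: window = (0, 5, 1)
n=10: window = (5, 1, 1)
n=11: window = (1, 1, 2)
n=12: window = (1, 2, 5)
n=13: window = (2, 5, 2)
n=14: window = (5, 2, 8)
n=15: window = (2, 8, 0)
n=16: window = (8, 0, 6)
n=17: window = (0, 6, 9)
n=18: window = (6, 9, 9)
n=19: window = (9, 9, 5)
n=20: window = (9, 5, 6)
n=21: window = (5, 6, 5)
n=22: window = (6, 5, 7)
n=23: window = (5, 7, 0)
n=24: window = (7, 0, 2)
window at n=24 equals window at n=0 → period = 24

24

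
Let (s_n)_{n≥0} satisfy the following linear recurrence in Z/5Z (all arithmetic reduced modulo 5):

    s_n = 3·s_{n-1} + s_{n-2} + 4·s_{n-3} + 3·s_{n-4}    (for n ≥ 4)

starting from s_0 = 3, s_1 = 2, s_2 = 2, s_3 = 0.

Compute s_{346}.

1

s_4 = 3·0 + 1·2 + 4·2 + 3·3 = 4
s_5 = 3·4 + 1·0 + 4·2 + 3·2 = 1
s_6 = 3·1 + 1·4 + 4·0 + 3·2 = 3
s_7 = 3·3 + 1·1 + 4·4 + 3·0 = 1
s_8 = 3·1 + 1·3 + 4·1 + 3·4 = 2
s_9 = 3·2 + 1·1 + 4·3 + 3·1 = 2
s_10 = 3·2 + 1·2 + 4·1 + 3·3 = 1
s_11 = 3·1 + 1·2 + 4·2 + 3·1 = 1
s_12 = 3·1 + 1·1 + 4·2 + 3·2 = 3
s_13 = 3·3 + 1·1 + 4·1 + 3·2 = 0
s_14 = 3·0 + 1·3 + 4·1 + 3·1 = 0
s_15 = 3·0 + 1·0 + 4·3 + 3·1 = 0
s_16 = 3·0 + 1·0 + 4·0 + 3·3 = 4
s_17 = 3·4 + 1·0 + 4·0 + 3·0 = 2
s_18 = 3·2 + 1·4 + 4·0 + 3·0 = 0
s_19 = 3·0 + 1·2 + 4·4 + 3·0 = 3
s_20 = 3·3 + 1·0 + 4·2 + 3·4 = 4
s_21 = 3·4 + 1·3 + 4·0 + 3·2 = 1
s_22 = 3·1 + 1·4 + 4·3 + 3·0 = 4
s_23 = 3·4 + 1·1 + 4·4 + 3·3 = 3
s_24 = 3·3 + 1·4 + 4·1 + 3·4 = 4
s_25 = 3·4 + 1·3 + 4·4 + 3·1 = 4
s_26 = 3·4 + 1·4 + 4·3 + 3·4 = 0
s_27 = 3·0 + 1·4 + 4·4 + 3·3 = 4
s_28 = 3·4 + 1·0 + 4·4 + 3·4 = 0
s_29 = 3·0 + 1·4 + 4·0 + 3·4 = 1
s_30 = 3·1 + 1·0 + 4·4 + 3·0 = 4
s_31 = 3·4 + 1·1 + 4·0 + 3·4 = 0
s_32 = 3·0 + 1·4 + 4·1 + 3·0 = 3
s_33 = 3·3 + 1·0 + 4·4 + 3·1 = 3
s_34 = 3·3 + 1·3 + 4·0 + 3·4 = 4
s_35 = 3·4 + 1·3 + 4·3 + 3·0 = 2
s_36 = 3·2 + 1·4 + 4·3 + 3·3 = 1
s_37 = 3·1 + 1·2 + 4·4 + 3·3 = 0
s_38 = 3·0 + 1·1 + 4·2 + 3·4 = 1
s_39 = 3·1 + 1·0 + 4·1 + 3·2 = 3
s_40 = 3·3 + 1·1 + 4·0 + 3·1 = 3
s_41 = 3·3 + 1·3 + 4·1 + 3·0 = 1
s_42 = 3·1 + 1·3 + 4·3 + 3·1 = 1
s_43 = 3·1 + 1·1 + 4·3 + 3·3 = 0
s_44 = 3·0 + 1·1 + 4·1 + 3·3 = 4
s_45 = 3·4 + 1·0 + 4·1 + 3·1 = 4
s_46 = 3·4 + 1·4 + 4·0 + 3·1 = 4
s_47 = 3·4 + 1·4 + 4·4 + 3·0 = 2
s_48 = 3·2 + 1·4 + 4·4 + 3·4 = 3
s_49 = 3·3 + 1·2 + 4·4 + 3·4 = 4
s_50 = 3·4 + 1·3 + 4·2 + 3·4 = 0
s_51 = 3·0 + 1·4 + 4·3 + 3·2 = 2
s_52 = 3·2 + 1·0 + 4·4 + 3·3 = 1
s_53 = 3·1 + 1·2 + 4·0 + 3·4 = 2
s_54 = 3·2 + 1·1 + 4·2 + 3·0 = 0
s_55 = 3·0 + 1·2 + 4·1 + 3·2 = 2
s_56 = 3·2 + 1·0 + 4·2 + 3·1 = 2
s_57 = 3·2 + 1·2 + 4·0 + 3·2 = 4
s_58 = 3·4 + 1·2 + 4·2 + 3·0 = 2
s_59 = 3·2 + 1·4 + 4·2 + 3·2 = 4
s_60 = 3·4 + 1·2 + 4·4 + 3·2 = 1
s_61 = 3·1 + 1·4 + 4·2 + 3·4 = 2
s_62 = 3·2 + 1·1 + 4·4 + 3·2 = 4
s_63 = 3·4 + 1·2 + 4·1 + 3·4 = 0
s_64 = 3·0 + 1·4 + 4·2 + 3·1 = 0
s_65 = 3·0 + 1·0 + 4·4 + 3·2 = 2
s_66 = 3·2 + 1·0 + 4·0 + 3·4 = 3
s_67 = 3·3 + 1·2 + 4·0 + 3·0 = 1
s_68 = 3·1 + 1·3 + 4·2 + 3·0 = 4
s_69 = 3·4 + 1·1 + 4·3 + 3·2 = 1
s_70 = 3·1 + 1·4 + 4·1 + 3·3 = 0
s_71 = 3·0 + 1·1 + 4·4 + 3·1 = 0
s_72 = 3·0 + 1·0 + 4·1 + 3·4 = 1
s_73 = 3·1 + 1·0 + 4·0 + 3·1 = 1
s_74 = 3·1 + 1·1 + 4·0 + 3·0 = 4
s_75 = 3·4 + 1·1 + 4·1 + 3·0 = 2
s_76 = 3·2 + 1·4 + 4·1 + 3·1 = 2
s_77 = 3·2 + 1·2 + 4·4 + 3·1 = 2
s_78 = 3·2 + 1·2 + 4·2 + 3·4 = 3
s_79 = 3·3 + 1·2 + 4·2 + 3·2 = 0
s_80 = 3·0 + 1·3 + 4·2 + 3·2 = 2
s_81 = 3·2 + 1·0 + 4·3 + 3·2 = 4
s_82 = 3·4 + 1·2 + 4·0 + 3·3 = 3
s_83 = 3·3 + 1·4 + 4·2 + 3·0 = 1
s_84 = 3·1 + 1·3 + 4·4 + 3·2 = 3
s_85 = 3·3 + 1·1 + 4·3 + 3·4 = 4
s_86 = 3·4 + 1·3 + 4·1 + 3·3 = 3
s_87 = 3·3 + 1·4 + 4·3 + 3·1 = 3
s_88 = 3·3 + 1·3 + 4·4 + 3·3 = 2
s_89 = 3·2 + 1·3 + 4·3 + 3·4 = 3
s_90 = 3·3 + 1·2 + 4·3 + 3·3 = 2
s_91 = 3·2 + 1·3 + 4·2 + 3·3 = 1
s_92 = 3·1 + 1·2 + 4·3 + 3·2 = 3
s_93 = 3·3 + 1·1 + 4·2 + 3·3 = 2
s_94 = 3·2 + 1·3 + 4·1 + 3·2 = 4
s_95 = 3·4 + 1·2 + 4·3 + 3·1 = 4
s_96 = 3·4 + 1·4 + 4·2 + 3·3 = 3
s_97 = 3·3 + 1·4 + 4·4 + 3·2 = 0
s_98 = 3·0 + 1·3 + 4·4 + 3·4 = 1
s_99 = 3·1 + 1·0 + 4·3 + 3·4 = 2
s_100 = 3·2 + 1·1 + 4·0 + 3·3 = 1
s_101 = 3·1 + 1·2 + 4·1 + 3·0 = 4
s_102 = 3·4 + 1·1 + 4·2 + 3·1 = 4
s_103 = 3·4 + 1·4 + 4·1 + 3·2 = 1
s_104 = 3·1 + 1·4 + 4·4 + 3·1 = 1
s_105 = 3·1 + 1·1 + 4·4 + 3·4 = 2
s_106 = 3·2 + 1·1 + 4·1 + 3·4 = 3
s_107 = 3·3 + 1·2 + 4·1 + 3·1 = 3
s_108 = 3·3 + 1·3 + 4·2 + 3·1 = 3
s_109 = 3·3 + 1·3 + 4·3 + 3·2 = 0
s_110 = 3·0 + 1·3 + 4·3 + 3·3 = 4
s_111 = 3·4 + 1·0 + 4·3 + 3·3 = 3
s_112 = 3·3 + 1·4 + 4·0 + 3·3 = 2
s_113 = 3·2 + 1·3 + 4·4 + 3·0 = 0
s_114 = 3·0 + 1·2 + 4·3 + 3·4 = 1
s_115 = 3·1 + 1·0 + 4·2 + 3·3 = 0
s_116 = 3·0 + 1·1 + 4·0 + 3·2 = 2
s_117 = 3·2 + 1·0 + 4·1 + 3·0 = 0
s_118 = 3·0 + 1·2 + 4·0 + 3·1 = 0
s_119 = 3·0 + 1·0 + 4·2 + 3·0 = 3
s_120 = 3·3 + 1·0 + 4·0 + 3·2 = 0
s_121 = 3·0 + 1·3 + 4·0 + 3·0 = 3
s_122 = 3·3 + 1·0 + 4·3 + 3·0 = 1
s_123 = 3·1 + 1·3 + 4·0 + 3·3 = 0
s_124 = 3·0 + 1·1 + 4·3 + 3·0 = 3
s_125 = 3·3 + 1·0 + 4·1 + 3·3 = 2
s_126 = 3·2 + 1·3 + 4·0 + 3·1 = 2
s_127 = 3·2 + 1·2 + 4·3 + 3·0 = 0
(s_124, s_125, s_126, s_127) = (3, 2, 2, 0) = (s_0, s_1, s_2, s_3), so the sequence has period 124.
346 ≡ 98 (mod 124), hence s_346 = s_98 = 1.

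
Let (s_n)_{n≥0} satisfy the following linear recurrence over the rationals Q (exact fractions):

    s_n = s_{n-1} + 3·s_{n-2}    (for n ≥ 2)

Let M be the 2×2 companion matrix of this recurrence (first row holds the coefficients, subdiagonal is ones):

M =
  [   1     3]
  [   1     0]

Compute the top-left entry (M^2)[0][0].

(M^2)[0][0] is the top entry after applying M 2 times to the unit state (1, 0). Equivalently it is h_{3} for the auxiliary sequence (h_n) obeying the same recurrence with h_1 = 1 and h_i = 0 for 0 ≤ i < 1:
h_2 = 1·1 + 3·0 = 1
h_3 = 1·1 + 3·1 = 4

4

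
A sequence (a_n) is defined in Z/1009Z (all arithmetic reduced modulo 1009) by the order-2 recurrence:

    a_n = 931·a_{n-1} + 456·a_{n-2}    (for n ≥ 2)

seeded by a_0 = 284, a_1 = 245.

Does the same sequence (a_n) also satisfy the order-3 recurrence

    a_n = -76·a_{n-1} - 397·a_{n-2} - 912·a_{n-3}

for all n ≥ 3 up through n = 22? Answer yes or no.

yes

Terms a_0..a_22: 284, 245, 413, 804, 500, 708, 237, 653, 634, 102, 646, 160, 585, 87, 661, 222, 571, 190, 369, 345, 94, 656, 777
n=3: candidate gives 804, actual a_3 = 804 ✓
n=4: candidate gives 500, actual a_4 = 500 ✓
n=5: candidate gives 708, actual a_5 = 708 ✓
n=6: candidate gives 237, actual a_6 = 237 ✓
n=7: candidate gives 653, actual a_7 = 653 ✓
n=8: candidate gives 634, actual a_8 = 634 ✓
n=9: candidate gives 102, actual a_9 = 102 ✓
n=10: candidate gives 646, actual a_10 = 646 ✓
n=11: candidate gives 160, actual a_11 = 160 ✓
n=12: candidate gives 585, actual a_12 = 585 ✓
n=13: candidate gives 87, actual a_13 = 87 ✓
n=14: candidate gives 661, actual a_14 = 661 ✓
n=15: candidate gives 222, actual a_15 = 222 ✓
n=16: candidate gives 571, actual a_16 = 571 ✓
n=17: candidate gives 190, actual a_17 = 190 ✓
n=18: candidate gives 369, actual a_18 = 369 ✓
n=19: candidate gives 345, actual a_19 = 345 ✓
n=20: candidate gives 94, actual a_20 = 94 ✓
n=21: candidate gives 656, actual a_21 = 656 ✓
n=22: candidate gives 777, actual a_22 = 777 ✓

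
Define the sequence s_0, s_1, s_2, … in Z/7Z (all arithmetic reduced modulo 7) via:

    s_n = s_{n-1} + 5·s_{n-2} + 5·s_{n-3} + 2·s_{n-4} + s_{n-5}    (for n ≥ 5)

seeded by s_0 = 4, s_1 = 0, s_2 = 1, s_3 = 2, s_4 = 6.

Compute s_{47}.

s_5 = 1·6 + 5·2 + 5·1 + 2·0 + 1·4 = 4
s_6 = 1·4 + 5·6 + 5·2 + 2·1 + 1·0 = 4
s_7 = 1·4 + 5·4 + 5·6 + 2·2 + 1·1 = 3
s_8 = 1·3 + 5·4 + 5·4 + 2·6 + 1·2 = 1
s_9 = 1·1 + 5·3 + 5·4 + 2·4 + 1·6 = 1
s_10 = 1·1 + 5·1 + 5·3 + 2·4 + 1·4 = 5
s_11 = 1·5 + 5·1 + 5·1 + 2·3 + 1·4 = 4
s_12 = 1·4 + 5·5 + 5·1 + 2·1 + 1·3 = 4
s_13 = 1·4 + 5·4 + 5·5 + 2·1 + 1·1 = 3
s_14 = 1·3 + 5·4 + 5·4 + 2·5 + 1·1 = 5
s_15 = 1·5 + 5·3 + 5·4 + 2·4 + 1·5 = 4
s_16 = 1·4 + 5·5 + 5·3 + 2·4 + 1·4 = 0
s_17 = 1·0 + 5·4 + 5·5 + 2·3 + 1·4 = 6
s_18 = 1·6 + 5·0 + 5·4 + 2·5 + 1·3 = 4
s_19 = 1·4 + 5·6 + 5·0 + 2·4 + 1·5 = 5
s_20 = 1·5 + 5·4 + 5·6 + 2·0 + 1·4 = 3
s_21 = 1·3 + 5·5 + 5·4 + 2·6 + 1·0 = 4
s_22 = 1·4 + 5·3 + 5·5 + 2·4 + 1·6 = 2
s_23 = 1·2 + 5·4 + 5·3 + 2·5 + 1·4 = 2
s_24 = 1·2 + 5·2 + 5·4 + 2·3 + 1·5 = 1
s_25 = 1·1 + 5·2 + 5·2 + 2·4 + 1·3 = 4
s_26 = 1·4 + 5·1 + 5·2 + 2·2 + 1·4 = 6
s_27 = 1·6 + 5·4 + 5·1 + 2·2 + 1·2 = 2
s_28 = 1·2 + 5·6 + 5·4 + 2·1 + 1·2 = 0
s_29 = 1·0 + 5·2 + 5·6 + 2·4 + 1·1 = 0
s_30 = 1·0 + 5·0 + 5·2 + 2·6 + 1·4 = 5
s_31 = 1·5 + 5·0 + 5·0 + 2·2 + 1·6 = 1
s_32 = 1·1 + 5·5 + 5·0 + 2·0 + 1·2 = 0
s_33 = 1·0 + 5·1 + 5·5 + 2·0 + 1·0 = 2
s_34 = 1·2 + 5·0 + 5·1 + 2·5 + 1·0 = 3
s_35 = 1·3 + 5·2 + 5·0 + 2·1 + 1·5 = 6
s_36 = 1·6 + 5·3 + 5·2 + 2·0 + 1·1 = 4
s_37 = 1·4 + 5·6 + 5·3 + 2·2 + 1·0 = 4
s_38 = 1·4 + 5·4 + 5·6 + 2·3 + 1·2 = 6
s_39 = 1·6 + 5·4 + 5·4 + 2·6 + 1·3 = 5
s_40 = 1·5 + 5·6 + 5·4 + 2·4 + 1·6 = 6
s_41 = 1·6 + 5·5 + 5·6 + 2·4 + 1·4 = 3
s_42 = 1·3 + 5·6 + 5·5 + 2·6 + 1·4 = 4
s_43 = 1·4 + 5·3 + 5·6 + 2·5 + 1·6 = 2
s_44 = 1·2 + 5·4 + 5·3 + 2·6 + 1·5 = 5
s_45 = 1·5 + 5·2 + 5·4 + 2·3 + 1·6 = 5
s_46 = 1·5 + 5·5 + 5·2 + 2·4 + 1·3 = 2
s_47 = 1·2 + 5·5 + 5·5 + 2·2 + 1·4 = 4

4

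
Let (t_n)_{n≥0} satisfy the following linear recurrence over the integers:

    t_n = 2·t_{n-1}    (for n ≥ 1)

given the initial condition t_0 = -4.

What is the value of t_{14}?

t_1 = 2·-4 = -8
t_2 = 2·-8 = -16
t_3 = 2·-16 = -32
t_4 = 2·-32 = -64
t_5 = 2·-64 = -128
t_6 = 2·-128 = -256
t_7 = 2·-256 = -512
t_8 = 2·-512 = -1024
t_9 = 2·-1024 = -2048
t_10 = 2·-2048 = -4096
t_11 = 2·-4096 = -8192
t_12 = 2·-8192 = -16384
t_13 = 2·-16384 = -32768
t_14 = 2·-32768 = -65536

-65536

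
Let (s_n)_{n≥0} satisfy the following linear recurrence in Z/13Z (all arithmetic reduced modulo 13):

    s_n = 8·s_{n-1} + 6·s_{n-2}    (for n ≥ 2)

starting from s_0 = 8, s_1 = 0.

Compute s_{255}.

7

s_2 = 8·0 + 6·8 = 9
s_3 = 8·9 + 6·0 = 7
s_4 = 8·7 + 6·9 = 6
s_5 = 8·6 + 6·7 = 12
s_6 = 8·12 + 6·6 = 2
s_7 = 8·2 + 6·12 = 10
s_8 = 8·10 + 6·2 = 1
s_9 = 8·1 + 6·10 = 3
s_10 = 8·3 + 6·1 = 4
s_11 = 8·4 + 6·3 = 11
s_12 = 8·11 + 6·4 = 8
s_13 = 8·8 + 6·11 = 0
(s_12, s_13) = (8, 0) = (s_0, s_1), so the sequence has period 12.
255 ≡ 3 (mod 12), hence s_255 = s_3 = 7.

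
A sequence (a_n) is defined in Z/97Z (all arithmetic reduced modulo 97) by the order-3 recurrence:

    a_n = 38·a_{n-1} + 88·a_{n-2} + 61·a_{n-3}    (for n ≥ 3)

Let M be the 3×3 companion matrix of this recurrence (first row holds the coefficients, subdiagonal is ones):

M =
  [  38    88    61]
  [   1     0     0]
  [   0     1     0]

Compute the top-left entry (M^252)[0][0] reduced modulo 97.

73

(M^252)[0][0] is the top entry after applying M 252 times to the unit state (1, 0, 0). Equivalently it is h_{254} for the auxiliary sequence (h_n) obeying the same recurrence with h_2 = 1 and h_i = 0 for 0 ≤ i < 2:
h_3 = 38·1 + 88·0 + 61·0 = 38
h_4 = 38·38 + 88·1 + 61·0 = 77
h_5 = 38·77 + 88·38 + 61·1 = 26
h_6 = 38·26 + 88·77 + 61·38 = 91
h_7 = 38·91 + 88·26 + 61·77 = 64
h_8 = 38·64 + 88·91 + 61·26 = 95
h_9 = 38·95 + 88·64 + 61·91 = 49
h_10 = 38·49 + 88·95 + 61·64 = 61
h_11 = 38·61 + 88·49 + 61·95 = 9
h_12 = 38·9 + 88·61 + 61·49 = 66
h_13 = 38·66 + 88·9 + 61·61 = 37
h_14 = 38·37 + 88·66 + 61·9 = 3
h_15 = 38·3 + 88·37 + 61·66 = 24
h_16 = 38·24 + 88·3 + 61·37 = 38
h_17 = 38·38 + 88·24 + 61·3 = 53
h_18 = 38·53 + 88·38 + 61·24 = 32
h_19 = 38·32 + 88·53 + 61·38 = 50
h_20 = 38·50 + 88·32 + 61·53 = 92
h_21 = 38·92 + 88·50 + 61·32 = 51
h_22 = 38·51 + 88·92 + 61·50 = 86
h_23 = 38·86 + 88·51 + 61·92 = 79
h_24 = 38·79 + 88·86 + 61·51 = 4
h_25 = 38·4 + 88·79 + 61·86 = 31
h_26 = 38·31 + 88·4 + 61·79 = 44
h_27 = 38·44 + 88·31 + 61·4 = 85
h_28 = 38·85 + 88·44 + 61·31 = 69
h_29 = 38·69 + 88·85 + 61·44 = 79
h_30 = 38·79 + 88·69 + 61·85 = 0
h_31 = 38·0 + 88·79 + 61·69 = 6
h_32 = 38·6 + 88·0 + 61·79 = 3
h_33 = 38·3 + 88·6 + 61·0 = 60
h_34 = 38·60 + 88·3 + 61·6 = 0
h_35 = 38·0 + 88·60 + 61·3 = 31
h_36 = 38·31 + 88·0 + 61·60 = 85
h_37 = 38·85 + 88·31 + 61·0 = 41
h_38 = 38·41 + 88·85 + 61·31 = 65
h_39 = 38·65 + 88·41 + 61·85 = 11
h_40 = 38·11 + 88·65 + 61·41 = 6
h_41 = 38·6 + 88·11 + 61·65 = 20
h_42 = 38·20 + 88·6 + 61·11 = 19
h_43 = 38·19 + 88·20 + 61·6 = 35
h_44 = 38·35 + 88·19 + 61·20 = 51
h_45 = 38·51 + 88·35 + 61·19 = 66
h_46 = 38·66 + 88·51 + 61·35 = 13
h_47 = 38·13 + 88·66 + 61·51 = 4
h_48 = 38·4 + 88·13 + 61·66 = 84
h_49 = 38·84 + 88·4 + 61·13 = 69
h_50 = 38·69 + 88·84 + 61·4 = 73
h_51 = 38·73 + 88·69 + 61·84 = 2
h_52 = 38·2 + 88·73 + 61·69 = 39
h_53 = 38·39 + 88·2 + 61·73 = 0
h_54 = 38·0 + 88·39 + 61·2 = 62
h_55 = 38·62 + 88·0 + 61·39 = 79
h_56 = 38·79 + 88·62 + 61·0 = 19
h_57 = 38·19 + 88·79 + 61·62 = 10
h_58 = 38·10 + 88·19 + 61·79 = 81
h_59 = 38·81 + 88·10 + 61·19 = 73
h_60 = 38·73 + 88·81 + 61·10 = 36
h_61 = 38·36 + 88·73 + 61·81 = 26
h_62 = 38·26 + 88·36 + 61·73 = 73
h_63 = 38·73 + 88·26 + 61·36 = 80
h_64 = 38·80 + 88·73 + 61·26 = 89
h_65 = 38·89 + 88·80 + 61·73 = 34
h_66 = 38·34 + 88·89 + 61·80 = 36
h_67 = 38·36 + 88·34 + 61·89 = 89
h_68 = 38·89 + 88·36 + 61·34 = 88
h_69 = 38·88 + 88·89 + 61·36 = 83
h_70 = 38·83 + 88·88 + 61·89 = 31
h_71 = 38·31 + 88·83 + 61·88 = 76
h_72 = 38·76 + 88·31 + 61·83 = 9
h_73 = 38·9 + 88·76 + 61·31 = 94
h_74 = 38·94 + 88·9 + 61·76 = 76
h_75 = 38·76 + 88·94 + 61·9 = 69
h_76 = 38·69 + 88·76 + 61·94 = 9
h_77 = 38·9 + 88·69 + 61·76 = 89
h_78 = 38·89 + 88·9 + 61·69 = 41
h_79 = 38·41 + 88·89 + 61·9 = 45
h_80 = 38·45 + 88·41 + 61·89 = 77
h_81 = 38·77 + 88·45 + 61·41 = 75
h_82 = 38·75 + 88·77 + 61·45 = 52
h_83 = 38·52 + 88·75 + 61·77 = 81
h_84 = 38·81 + 88·52 + 61·75 = 7
h_85 = 38·7 + 88·81 + 61·52 = 90
h_86 = 38·90 + 88·7 + 61·81 = 53
h_87 = 38·53 + 88·90 + 61·7 = 79
h_88 = 38·79 + 88·53 + 61·90 = 61
h_89 = 38·61 + 88·79 + 61·53 = 87
h_90 = 38·87 + 88·61 + 61·79 = 10
h_91 = 38·10 + 88·87 + 61·61 = 20
h_92 = 38·20 + 88·10 + 61·87 = 60
h_93 = 38·60 + 88·20 + 61·10 = 91
h_94 = 38·91 + 88·60 + 61·20 = 64
h_95 = 38·64 + 88·91 + 61·60 = 35
h_96 = 38·35 + 88·64 + 61·91 = 0
h_97 = 38·0 + 88·35 + 61·64 = 0
h_98 = 38·0 + 88·0 + 61·35 = 1
(h_96, h_97, h_98) = (0, 0, 1) = (h_0, h_1, h_2), so the sequence has period 96.
254 ≡ 62 (mod 96), hence h_254 = h_62 = 73.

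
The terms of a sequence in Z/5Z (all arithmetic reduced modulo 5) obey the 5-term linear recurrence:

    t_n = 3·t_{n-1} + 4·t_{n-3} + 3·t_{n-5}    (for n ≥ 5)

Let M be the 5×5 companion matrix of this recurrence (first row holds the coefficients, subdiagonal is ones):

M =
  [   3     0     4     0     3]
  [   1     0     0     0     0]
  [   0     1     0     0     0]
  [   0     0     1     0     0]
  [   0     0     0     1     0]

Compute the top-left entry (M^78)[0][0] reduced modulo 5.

(M^78)[0][0] is the top entry after applying M 78 times to the unit state (1, 0, 0, 0, 0). Equivalently it is h_{82} for the auxiliary sequence (h_n) obeying the same recurrence with h_4 = 1 and h_i = 0 for 0 ≤ i < 4:
h_5 = 3·1 + 0·0 + 4·0 + 0·0 + 3·0 = 3
h_6 = 3·3 + 0·1 + 4·0 + 0·0 + 3·0 = 4
h_7 = 3·4 + 0·3 + 4·1 + 0·0 + 3·0 = 1
h_8 = 3·1 + 0·4 + 4·3 + 0·1 + 3·0 = 0
h_9 = 3·0 + 0·1 + 4·4 + 0·3 + 3·1 = 4
h_10 = 3·4 + 0·0 + 4·1 + 0·4 + 3·3 = 0
h_11 = 3·0 + 0·4 + 4·0 + 0·1 + 3·4 = 2
h_12 = 3·2 + 0·0 + 4·4 + 0·0 + 3·1 = 0
h_13 = 3·0 + 0·2 + 4·0 + 0·4 + 3·0 = 0
h_14 = 3·0 + 0·0 + 4·2 + 0·0 + 3·4 = 0
h_15 = 3·0 + 0·0 + 4·0 + 0·2 + 3·0 = 0
h_16 = 3·0 + 0·0 + 4·0 + 0·0 + 3·2 = 1
(h_12, h_13, h_14, h_15, h_16) = (0, 0, 0, 0, 1) = (h_0, h_1, h_2, h_3, h_4), so the sequence has period 12.
82 ≡ 10 (mod 12), hence h_82 = h_10 = 0.

0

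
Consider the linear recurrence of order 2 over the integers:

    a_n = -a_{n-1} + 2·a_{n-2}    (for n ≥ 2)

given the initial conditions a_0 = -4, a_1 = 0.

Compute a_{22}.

a_2 = -1·0 + 2·-4 = -8
a_3 = -1·-8 + 2·0 = 8
a_4 = -1·8 + 2·-8 = -24
a_5 = -1·-24 + 2·8 = 40
a_6 = -1·40 + 2·-24 = -88
a_7 = -1·-88 + 2·40 = 168
a_8 = -1·168 + 2·-88 = -344
a_9 = -1·-344 + 2·168 = 680
a_10 = -1·680 + 2·-344 = -1368
a_11 = -1·-1368 + 2·680 = 2728
a_12 = -1·2728 + 2·-1368 = -5464
a_13 = -1·-5464 + 2·2728 = 10920
a_14 = -1·10920 + 2·-5464 = -21848
a_15 = -1·-21848 + 2·10920 = 43688
a_16 = -1·43688 + 2·-21848 = -87384
a_17 = -1·-87384 + 2·43688 = 174760
a_18 = -1·174760 + 2·-87384 = -349528
a_19 = -1·-349528 + 2·174760 = 699048
a_20 = -1·699048 + 2·-349528 = -1398104
a_21 = -1·-1398104 + 2·699048 = 2796200
a_22 = -1·2796200 + 2·-1398104 = -5592408

-5592408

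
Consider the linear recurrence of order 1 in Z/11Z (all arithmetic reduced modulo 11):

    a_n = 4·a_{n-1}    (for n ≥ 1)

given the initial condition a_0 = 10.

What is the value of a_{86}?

7

a_1 = 4·10 = 7
a_2 = 4·7 = 6
a_3 = 4·6 = 2
a_4 = 4·2 = 8
a_5 = 4·8 = 10
(a_5) = (10) = (a_0), so the sequence has period 5.
86 ≡ 1 (mod 5), hence a_86 = a_1 = 7.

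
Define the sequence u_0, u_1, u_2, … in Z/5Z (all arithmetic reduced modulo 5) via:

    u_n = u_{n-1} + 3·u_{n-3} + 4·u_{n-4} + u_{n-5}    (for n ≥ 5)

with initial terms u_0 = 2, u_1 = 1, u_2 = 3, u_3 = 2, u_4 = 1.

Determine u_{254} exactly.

u_5 = 1·1 + 0·2 + 3·3 + 4·1 + 1·2 = 1
u_6 = 1·1 + 0·1 + 3·2 + 4·3 + 1·1 = 0
u_7 = 1·0 + 0·1 + 3·1 + 4·2 + 1·3 = 4
u_8 = 1·4 + 0·0 + 3·1 + 4·1 + 1·2 = 3
u_9 = 1·3 + 0·4 + 3·0 + 4·1 + 1·1 = 3
u_10 = 1·3 + 0·3 + 3·4 + 4·0 + 1·1 = 1
Continuing the recurrence:
  u_11 = 1;  u_12 = 1;  u_13 = 4;  u_14 = 4;  u_15 = 2;  u_16 = 4
  u_17 = 3;  u_18 = 4;  u_19 = 3;  u_20 = 0;  u_21 = 3;  u_22 = 1
  u_23 = 2;  u_24 = 4;  u_25 = 4;  u_26 = 2;  u_27 = 3;  u_28 = 3
  u_29 = 4;  u_30 = 0;  u_31 = 3;  u_32 = 0;  u_33 = 4;  u_34 = 2
  u_35 = 4;  u_36 = 4;  u_37 = 1;  u_38 = 0;  u_39 = 0;  u_40 = 3
  u_41 = 1;  u_42 = 2;  u_43 = 1;  u_44 = 1;  u_45 = 4;  u_46 = 1
  u_47 = 0;  u_48 = 2;  u_49 = 2;  u_50 = 0;  u_51 = 2;  u_52 = 1
  u_53 = 1;  u_54 = 4;  u_55 = 0;  u_56 = 4;  u_57 = 1;  u_58 = 3
  u_59 = 4;  u_60 = 3;  u_61 = 0;  u_62 = 0;  u_63 = 3;  u_64 = 4
  u_65 = 2;  u_66 = 1;  u_67 = 0;  u_68 = 0;  u_69 = 0;  u_70 = 1
  u_71 = 2;  u_72 = 2;  u_73 = 0;  u_74 = 0;  u_75 = 0;  u_76 = 0
  u_77 = 2;  u_78 = 2;  u_79 = 2;  u_80 = 3;  u_81 = 2;  u_82 = 3
  u_83 = 2;  u_84 = 2;  u_85 = 2;  u_86 = 2;  u_87 = 4;  u_88 = 0
  u_89 = 1;  u_90 = 3;  u_91 = 1;  u_92 = 3;  u_93 = 1;  u_94 = 2
  u_95 = 3;  u_96 = 4;  u_97 = 2;  u_98 = 0;  u_99 = 1;  u_100 = 1
  u_101 = 3;  u_102 = 3;  u_103 = 0;  u_104 = 4;  u_105 = 1;  u_106 = 1
  u_107 = 1;  u_108 = 0;  u_109 = 1;  u_110 = 4;  u_111 = 4;  u_112 = 3
  u_113 = 4;  u_114 = 3;  u_115 = 2;  u_116 = 0;  u_117 = 3;  u_118 = 0
  u_119 = 1;  u_120 = 2;  u_121 = 4;  u_122 = 0;  u_123 = 0;  u_124 = 1
  u_125 = 4;  u_126 = 3;  u_127 = 1;  u_128 = 2;  u_129 = 3;  u_130 = 2
  u_131 = 0;  u_132 = 3;  u_133 = 3;  u_134 = 4;  u_135 = 0;  u_136 = 1
  u_137 = 3;  u_138 = 2;  u_139 = 4;  u_140 = 2;  u_141 = 1;  u_142 = 4
  u_143 = 3;  u_144 = 3;  u_145 = 1;  u_146 = 2;  u_147 = 2;  u_148 = 0
  u_149 = 3;  u_150 = 3;  u_151 = 3;  u_152 = 4;  u_153 = 0;  u_154 = 4
  u_155 = 1;  u_156 = 0;  u_157 = 1;  u_158 = 0;  u_159 = 3;  u_160 = 2
  u_161 = 1;  u_162 = 1;  u_163 = 4;  u_164 = 3;  u_165 = 2;  u_166 = 4
  u_167 = 0;  u_168 = 2;  u_169 = 0;  u_170 = 3;  u_171 = 3;  u_172 = 1
  u_173 = 2;  u_174 = 3;  u_175 = 1;  u_176 = 4;  u_177 = 2;  u_178 = 4
  u_179 = 3;  u_180 = 1;  u_181 = 0;  u_182 = 2;  u_183 = 1;  u_184 = 3
  u_185 = 0;  u_186 = 1;  u_187 = 1;  u_188 = 4;  u_189 = 0;  u_190 = 2
  u_191 = 4;  u_192 = 1;  u_193 = 1;  u_194 = 1;  u_195 = 2;  u_196 = 3
  u_197 = 1;  u_198 = 2;  u_199 = 0;  u_200 = 2;  u_201 = 0;  u_202 = 4
  u_203 = 2;  u_204 = 0;  u_205 = 4;  u_206 = 1;  u_207 = 3;  u_208 = 2
  u_209 = 1;  u_210 = 3;  u_211 = 2;  u_212 = 1;  u_213 = 1;  u_214 = 0
  u_215 = 4;  u_216 = 3;  u_217 = 3;  u_218 = 1;  u_219 = 1;  u_220 = 1
  u_221 = 4;  u_222 = 4;  u_223 = 2;  u_224 = 4;  u_225 = 3;  u_226 = 4
  u_227 = 3;  u_228 = 0;  u_229 = 3;  u_230 = 1;  u_231 = 2;  u_232 = 4
  u_233 = 4;  u_234 = 2;  u_235 = 3;  u_236 = 3;  u_237 = 4;  u_238 = 0
  u_239 = 3;  u_240 = 0;  u_241 = 4;  u_242 = 2;  u_243 = 4;  u_244 = 4
  u_245 = 1;  u_246 = 0;  u_247 = 0;  u_248 = 3;  u_249 = 1;  u_250 = 2
  u_251 = 1;  u_252 = 1
u_253 = 1·1 + 0·1 + 3·2 + 4·1 + 1·3 = 4
u_254 = 1·4 + 0·1 + 3·1 + 4·2 + 1·1 = 1

1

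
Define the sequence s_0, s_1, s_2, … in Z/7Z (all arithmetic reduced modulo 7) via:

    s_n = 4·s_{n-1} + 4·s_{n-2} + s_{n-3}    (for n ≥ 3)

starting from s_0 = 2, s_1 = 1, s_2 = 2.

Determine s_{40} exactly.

2

s_3 = 4·2 + 4·1 + 1·2 = 0
s_4 = 4·0 + 4·2 + 1·1 = 2
s_5 = 4·2 + 4·0 + 1·2 = 3
s_6 = 4·3 + 4·2 + 1·0 = 6
s_7 = 4·6 + 4·3 + 1·2 = 3
s_8 = 4·3 + 4·6 + 1·3 = 4
s_9 = 4·4 + 4·3 + 1·6 = 6
s_10 = 4·6 + 4·4 + 1·3 = 1
s_11 = 4·1 + 4·6 + 1·4 = 4
s_12 = 4·4 + 4·1 + 1·6 = 5
s_13 = 4·5 + 4·4 + 1·1 = 2
s_14 = 4·2 + 4·5 + 1·4 = 4
s_15 = 4·4 + 4·2 + 1·5 = 1
s_16 = 4·1 + 4·4 + 1·2 = 1
s_17 = 4·1 + 4·1 + 1·4 = 5
s_18 = 4·5 + 4·1 + 1·1 = 4
s_19 = 4·4 + 4·5 + 1·1 = 2
s_20 = 4·2 + 4·4 + 1·5 = 1
s_21 = 4·1 + 4·2 + 1·4 = 2
(s_19, s_20, s_21) = (2, 1, 2) = (s_0, s_1, s_2), so the sequence has period 19.
40 ≡ 2 (mod 19), hence s_40 = s_2 = 2.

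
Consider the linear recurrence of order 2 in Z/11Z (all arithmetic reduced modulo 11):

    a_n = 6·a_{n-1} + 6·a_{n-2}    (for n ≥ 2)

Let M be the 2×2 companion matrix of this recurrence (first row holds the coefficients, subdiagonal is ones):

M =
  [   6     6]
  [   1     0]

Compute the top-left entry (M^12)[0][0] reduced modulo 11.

(M^12)[0][0] is the top entry after applying M 12 times to the unit state (1, 0). Equivalently it is h_{13} for the auxiliary sequence (h_n) obeying the same recurrence with h_1 = 1 and h_i = 0 for 0 ≤ i < 1:
h_2 = 6·1 + 6·0 = 6
h_3 = 6·6 + 6·1 = 9
h_4 = 6·9 + 6·6 = 2
h_5 = 6·2 + 6·9 = 0
h_6 = 6·0 + 6·2 = 1
(h_5, h_6) = (0, 1) = (h_0, h_1), so the sequence has period 5.
13 ≡ 3 (mod 5), hence h_13 = h_3 = 9.

9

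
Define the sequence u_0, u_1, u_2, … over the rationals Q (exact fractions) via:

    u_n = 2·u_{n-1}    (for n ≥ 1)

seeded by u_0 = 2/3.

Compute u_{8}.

u_1 = 2·2/3 = 4/3
u_2 = 2·4/3 = 8/3
u_3 = 2·8/3 = 16/3
u_4 = 2·16/3 = 32/3
u_5 = 2·32/3 = 64/3
u_6 = 2·64/3 = 128/3
u_7 = 2·128/3 = 256/3
u_8 = 2·256/3 = 512/3

512/3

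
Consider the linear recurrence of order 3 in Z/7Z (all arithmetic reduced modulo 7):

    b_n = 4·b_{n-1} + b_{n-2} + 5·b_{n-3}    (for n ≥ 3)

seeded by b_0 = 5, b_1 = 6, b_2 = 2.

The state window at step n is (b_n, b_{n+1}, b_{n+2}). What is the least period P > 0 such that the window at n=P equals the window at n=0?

342

n=0: window = (5, 6, 2)
n=1: window = (6, 2, 4)
n=2: window = (2, 4, 6)
n=3: window = (4, 6, 3)
n=4: window = (6, 3, 3)
n=5: window = (3, 3, 3)
n=6: window = (3, 3, 2)
n=7: window = (3, 2, 5)
n=8: window = (2, 5, 2)
n=9: window = (5, 2, 2)
n=10: window = (2, 2, 0)
n=11: window = (2, 0, 5)
n=12: window = (0, 5, 2)
n=13: window = (5, 2, 6)
n=14: window = (2, 6, 2)
n=15: window = (6, 2, 3)
n=16: window = (2, 3, 2)
n=17: window = (3, 2, 0)
n=18: window = (2, 0, 3)
n=19: window = (0, 3, 1)
n=20: window = (3, 1, 0)
n=21: window = (1, 0, 2)
n=22: window = (0, 2, 6)
n=23: window = (2, 6, 5)
n=24: window = (6, 5, 1)
n=25: window = (5, 1, 4)
n=26: window = (1, 4, 0)
n=27: window = (4, 0, 2)
n=28: window = (0, 2, 0)
n=29: window = (2, 0, 2)
n=30: window = (0, 2, 4)
n=31: window = (2, 4, 4)
n=32: window = (4, 4, 2)
n=33: window = (4, 2, 4)
n=34: window = (2, 4, 3)
n=35: window = (4, 3, 5)
n=36: window = (3, 5, 1)
n=37: window = (5, 1, 3)
n=38: window = (1, 3, 3)
n=39: window = (3, 3, 6)
n=40: window = (3, 6, 0)
…
n=340: window = (5, 3, 5)
n=341: window = (3, 5, 6)
n=342: window = (5, 6, 2)
window at n=342 equals window at n=0 → period = 342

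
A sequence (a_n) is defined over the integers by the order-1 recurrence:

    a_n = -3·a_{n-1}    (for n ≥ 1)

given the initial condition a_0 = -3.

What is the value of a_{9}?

a_1 = -3·-3 = 9
a_2 = -3·9 = -27
a_3 = -3·-27 = 81
a_4 = -3·81 = -243
a_5 = -3·-243 = 729
a_6 = -3·729 = -2187
a_7 = -3·-2187 = 6561
a_8 = -3·6561 = -19683
a_9 = -3·-19683 = 59049

59049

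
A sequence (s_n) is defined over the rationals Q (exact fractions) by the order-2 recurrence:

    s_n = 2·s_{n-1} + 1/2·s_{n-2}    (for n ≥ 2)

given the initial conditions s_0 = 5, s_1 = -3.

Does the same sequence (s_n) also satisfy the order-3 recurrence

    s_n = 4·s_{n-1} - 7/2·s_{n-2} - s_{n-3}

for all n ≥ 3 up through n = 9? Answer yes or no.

yes

Terms s_0..s_9: 5, -3, -7/2, -17/2, -75/4, -167/4, -743/8, -1653/8, -7355/16, -16363/16
n=3: candidate gives -17/2, actual s_3 = -17/2 ✓
n=4: candidate gives -75/4, actual s_4 = -75/4 ✓
n=5: candidate gives -167/4, actual s_5 = -167/4 ✓
n=6: candidate gives -743/8, actual s_6 = -743/8 ✓
n=7: candidate gives -1653/8, actual s_7 = -1653/8 ✓
n=8: candidate gives -7355/16, actual s_8 = -7355/16 ✓
n=9: candidate gives -16363/16, actual s_9 = -16363/16 ✓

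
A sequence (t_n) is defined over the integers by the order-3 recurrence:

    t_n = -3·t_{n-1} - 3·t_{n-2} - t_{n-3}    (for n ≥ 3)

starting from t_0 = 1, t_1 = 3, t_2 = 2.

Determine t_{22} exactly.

1992

t_3 = -3·2 + -3·3 + -1·1 = -16
t_4 = -3·-16 + -3·2 + -1·3 = 39
t_5 = -3·39 + -3·-16 + -1·2 = -71
t_6 = -3·-71 + -3·39 + -1·-16 = 112
t_7 = -3·112 + -3·-71 + -1·39 = -162
t_8 = -3·-162 + -3·112 + -1·-71 = 221
t_9 = -3·221 + -3·-162 + -1·112 = -289
t_10 = -3·-289 + -3·221 + -1·-162 = 366
t_11 = -3·366 + -3·-289 + -1·221 = -452
t_12 = -3·-452 + -3·366 + -1·-289 = 547
t_13 = -3·547 + -3·-452 + -1·366 = -651
t_14 = -3·-651 + -3·547 + -1·-452 = 764
t_15 = -3·764 + -3·-651 + -1·547 = -886
t_16 = -3·-886 + -3·764 + -1·-651 = 1017
t_17 = -3·1017 + -3·-886 + -1·764 = -1157
t_18 = -3·-1157 + -3·1017 + -1·-886 = 1306
t_19 = -3·1306 + -3·-1157 + -1·1017 = -1464
t_20 = -3·-1464 + -3·1306 + -1·-1157 = 1631
t_21 = -3·1631 + -3·-1464 + -1·1306 = -1807
t_22 = -3·-1807 + -3·1631 + -1·-1464 = 1992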